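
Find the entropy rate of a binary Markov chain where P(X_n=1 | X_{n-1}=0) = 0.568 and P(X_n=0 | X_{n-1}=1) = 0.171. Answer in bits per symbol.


Stationary distribution: pi_0 = p10/(p01+p10) = 0.2314, pi_1 = 0.7686. Entropy rate H' = pi_0*H(p01) + pi_1*H(p10) = 0.2314*0.9866 + 0.7686*0.66 = 0.7356

0.7356 bits/symbol


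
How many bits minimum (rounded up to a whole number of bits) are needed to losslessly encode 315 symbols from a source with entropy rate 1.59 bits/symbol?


Minimum bits >= n * H = 315 * 1.59 = 500.85, rounded up to a whole number of bits = 501

501 bits


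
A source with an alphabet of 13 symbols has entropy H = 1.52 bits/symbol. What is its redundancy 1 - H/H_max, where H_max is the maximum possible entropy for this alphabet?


H_max = log2(K) = log2(13) = 3.7004 bits/symbol. Redundancy = 1 - H/H_max = 1 - 1.52/3.7004 = 1 - 0.4108 = 0.5892

0.5892


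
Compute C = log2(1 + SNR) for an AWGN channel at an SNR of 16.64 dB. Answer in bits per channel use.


SNR_linear = 10^(16.64/10) = 46.1318; C = log2(1 + SNR_linear) = log2(1 + 46.1318) = 5.5586

5.5586 bits/channel use


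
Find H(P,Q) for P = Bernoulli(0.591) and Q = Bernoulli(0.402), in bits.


H(P,Q) = -p*log2(q) - (1-p)*log2(1-q). -0.591*log2(0.402) = 0.777007; -0.409*log2(0.598) = 0.303389. H(P,Q) = 0.777007 + 0.303389 = 1.0804

1.0804 bits


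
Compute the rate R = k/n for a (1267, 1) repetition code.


Rate = k/n = 1/1267

1/1267


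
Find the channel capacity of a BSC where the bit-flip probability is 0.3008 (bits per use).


H(p) = -p*log2(p) - (1-p)*log2(1-p) = -0.3008*log2(0.3008) - 0.6992*log2(0.6992) = 0.521324 + 0.360943 = 0.8823. C = 1 - H(p) = 1 - 0.8823 = 0.1177

0.1177 bits


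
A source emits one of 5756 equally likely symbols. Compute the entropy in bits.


H = log2(n) = log2(5756) = 12.4909

12.4909 bits


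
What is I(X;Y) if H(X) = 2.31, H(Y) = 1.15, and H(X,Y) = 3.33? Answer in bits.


I(X;Y) = H(X) + H(Y) - H(X,Y) = 2.31 + 1.15 - 3.33 = 0.13

0.13 bits


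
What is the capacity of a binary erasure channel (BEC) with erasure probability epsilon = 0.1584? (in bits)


C = 1 - epsilon = 1 - 0.1584 = 0.8416

0.8416 bits


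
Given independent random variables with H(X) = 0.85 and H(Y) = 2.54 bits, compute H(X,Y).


For independent variables, H(X,Y) = H(X) + H(Y) = 0.85 + 2.54 = 3.39

3.39 bits


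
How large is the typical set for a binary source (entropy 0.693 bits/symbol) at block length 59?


log2|A_typical| = nH = 59 * 0.693 = 40.887, so |A_typical| ~ 2^40.887 = 2.033e+12

2.033e+12


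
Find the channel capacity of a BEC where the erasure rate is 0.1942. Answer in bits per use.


C = 1 - epsilon = 1 - 0.1942 = 0.8058

0.8058 bits


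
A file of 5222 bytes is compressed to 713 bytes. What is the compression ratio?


Ratio = original / compressed = 5222 / 713 = 7.324

7.324


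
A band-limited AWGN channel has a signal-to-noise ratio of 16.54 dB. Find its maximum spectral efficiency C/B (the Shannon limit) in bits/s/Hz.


SNR_linear = 10^(16.54/10) = 45.0817; C/B = log2(1 + SNR_linear) = log2(1 + 45.0817) = 5.5261

5.5261 bits/s/Hz


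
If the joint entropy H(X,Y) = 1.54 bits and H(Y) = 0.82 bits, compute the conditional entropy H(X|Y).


H(X|Y) = H(X,Y) - H(Y) = 1.54 - 0.82 = 0.72

0.72 bits


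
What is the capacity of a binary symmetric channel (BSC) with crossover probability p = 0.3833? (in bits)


H(p) = -p*log2(p) - (1-p)*log2(1-p) = -0.3833*log2(0.3833) - 0.6167*log2(0.6167) = 0.530278 + 0.430061 = 0.9603. C = 1 - H(p) = 1 - 0.9603 = 0.0397

0.0397 bits


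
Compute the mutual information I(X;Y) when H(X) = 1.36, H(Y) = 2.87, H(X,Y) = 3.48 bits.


I(X;Y) = H(X) + H(Y) - H(X,Y) = 1.36 + 2.87 - 3.48 = 0.75

0.75 bits


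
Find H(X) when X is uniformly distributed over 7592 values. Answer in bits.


H = log2(n) = log2(7592) = 12.8903

12.8903 bits


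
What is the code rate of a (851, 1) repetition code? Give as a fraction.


Rate = k/n = 1/851

1/851


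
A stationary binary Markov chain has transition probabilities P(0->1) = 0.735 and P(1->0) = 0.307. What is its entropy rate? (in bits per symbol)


Stationary distribution: pi_0 = p10/(p01+p10) = 0.2946, pi_1 = 0.7054. Entropy rate H' = pi_0*H(p01) + pi_1*H(p10) = 0.2946*0.8342 + 0.7054*0.8897 = 0.8733

0.8733 bits/symbol


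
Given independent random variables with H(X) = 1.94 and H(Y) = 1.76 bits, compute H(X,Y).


For independent variables, H(X,Y) = H(X) + H(Y) = 1.94 + 1.76 = 3.7

3.7 bits


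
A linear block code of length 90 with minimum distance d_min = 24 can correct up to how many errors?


Correction capability = floor((d-1)/2) = floor((24-1)/2) = 11

11 errors


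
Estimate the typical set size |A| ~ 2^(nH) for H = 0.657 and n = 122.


log2|A_typical| = nH = 122 * 0.657 = 80.154, so |A_typical| ~ 2^80.154 = 1.345e+24

1.345e+24


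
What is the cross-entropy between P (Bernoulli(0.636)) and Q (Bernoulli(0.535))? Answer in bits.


H(P,Q) = -p*log2(q) - (1-p)*log2(1-q). -0.636*log2(0.535) = 0.573920; -0.364*log2(0.465) = 0.402110. H(P,Q) = 0.573920 + 0.402110 = 0.976

0.976 bits


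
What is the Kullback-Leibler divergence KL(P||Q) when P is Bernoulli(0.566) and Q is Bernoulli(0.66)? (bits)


KL = p*log2(p/q) + (1-p)*log2((1-p)/(1-q)) = 0.566*log2(0.566/0.66) + 0.434*log2(0.434/0.34) = 0.0274

0.0274 bits


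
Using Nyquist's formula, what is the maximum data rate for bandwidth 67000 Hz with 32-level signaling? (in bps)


Rate = 2 * B * log2(M) = 2 * 67000 * 5.0 = 670000.0

670000.0 bps


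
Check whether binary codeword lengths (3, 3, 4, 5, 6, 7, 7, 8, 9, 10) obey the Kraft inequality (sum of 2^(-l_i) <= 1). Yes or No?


Kraft sum = sum(2^(-l_i)) = 0.3818, need <= 1. Result: satisfied (a binary prefix-free code with these lengths exists)

Yes


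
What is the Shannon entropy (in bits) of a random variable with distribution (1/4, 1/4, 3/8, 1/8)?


H = -sum(p_i * log2(p_i)). Terms: -(1/4)*log2(1/4) = 0.500000; -(1/4)*log2(1/4) = 0.500000; -(3/8)*log2(3/8) = 0.530639; -(1/8)*log2(1/8) = 0.375000. H = 0.500000 + 0.500000 + 0.530639 + 0.375000 = 1.9056

1.9056 bits


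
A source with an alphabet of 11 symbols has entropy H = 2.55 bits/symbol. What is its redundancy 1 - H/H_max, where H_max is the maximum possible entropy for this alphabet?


H_max = log2(K) = log2(11) = 3.4594 bits/symbol. Redundancy = 1 - H/H_max = 1 - 2.55/3.4594 = 1 - 0.7371 = 0.2629

0.2629


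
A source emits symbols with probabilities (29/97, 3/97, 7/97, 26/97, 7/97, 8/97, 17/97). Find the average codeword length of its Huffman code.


Huffman construction (repeatedly merge the two least-probable nodes; each merge adds 1 bit to every symbol beneath it): 3/97 + 7/97 = 10/97; 7/97 + 8/97 = 15/97; 10/97 + 15/97 = 25/97; 17/97 + 25/97 = 42/97; 26/97 + 29/97 = 55/97; 42/97 + 55/97 = 1. Resulting codeword lengths (in the order the probabilities were given): (2, 4, 4, 2, 4, 4, 2). L_avg = sum(p_i * l_i) = 29/97*2 + 3/97*4 + 7/97*4 + 26/97*2 + 7/97*4 + 8/97*4 + 17/97*2 = 244/97 = 2.5155

2.5155 bits


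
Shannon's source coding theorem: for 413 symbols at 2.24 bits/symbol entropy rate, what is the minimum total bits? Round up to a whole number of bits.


Minimum bits >= n * H = 413 * 2.24 = 925.12, rounded up to a whole number of bits = 926

926 bits


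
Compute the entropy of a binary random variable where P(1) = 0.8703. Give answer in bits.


H = -p*log2(p) - (1-p)*log2(1-p). -0.8703*log2(0.8703) = 0.174421; -0.1297*log2(0.1297) = 0.382193. H = 0.174421 + 0.382193 = 0.5566

0.5566 bits


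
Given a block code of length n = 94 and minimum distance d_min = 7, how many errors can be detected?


Detection capability = d_min - 1 = 7 - 1 = 6

6 errors


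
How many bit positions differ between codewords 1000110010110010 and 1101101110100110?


Count differing positions: . ^ . ^ . ^ ^ ^ . . . ^ . ^ . . = 7 differences

7


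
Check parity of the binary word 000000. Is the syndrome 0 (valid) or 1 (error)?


Syndrome = XOR of all bits = 0 XOR 0 XOR 0 XOR 0 XOR 0 XOR 0 = 0

0


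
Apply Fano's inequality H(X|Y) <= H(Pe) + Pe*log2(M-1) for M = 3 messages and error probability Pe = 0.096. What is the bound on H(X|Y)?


H(Pe) = -Pe*log2(Pe) - (1-Pe)*log2(1-Pe) = -0.096*log2(0.096) - 0.904*log2(0.904) = 0.324559 + 0.131627 = 0.4562. Pe*log2(M-1) = 0.096*log2(2) = 0.096000. Bound = H(Pe) + Pe*log2(M-1) = 0.324559 + 0.131627 + 0.096000 = 0.5522

0.5522 bits


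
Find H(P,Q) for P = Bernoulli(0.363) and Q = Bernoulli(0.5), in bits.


H(P,Q) = -p*log2(q) - (1-p)*log2(1-q). -0.363*log2(0.5) = 0.363000; -0.637*log2(0.5) = 0.637000. H(P,Q) = 0.363000 + 0.637000 = 1.0

1.0 bits


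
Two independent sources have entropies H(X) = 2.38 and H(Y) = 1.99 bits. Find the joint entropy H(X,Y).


For independent variables, H(X,Y) = H(X) + H(Y) = 2.38 + 1.99 = 4.37

4.37 bits


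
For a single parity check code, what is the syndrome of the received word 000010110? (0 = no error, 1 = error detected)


Syndrome = XOR of all bits = 0 XOR 0 XOR 0 XOR 0 XOR 1 XOR 0 XOR 1 XOR 1 XOR 0 = 1

1


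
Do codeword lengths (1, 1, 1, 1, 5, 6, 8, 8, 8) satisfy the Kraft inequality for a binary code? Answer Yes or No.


Kraft sum = sum(2^(-l_i)) = 2.0586, need <= 1. Result: violated (a binary prefix-free code with these lengths cannot exist)

No


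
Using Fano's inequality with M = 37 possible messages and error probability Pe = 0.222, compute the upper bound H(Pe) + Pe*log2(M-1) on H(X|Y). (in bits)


H(Pe) = -Pe*log2(Pe) - (1-Pe)*log2(1-Pe) = -0.222*log2(0.222) - 0.778*log2(0.778) = 0.482044 + 0.281759 = 0.7638. Pe*log2(M-1) = 0.222*log2(36) = 1.147723. Bound = H(Pe) + Pe*log2(M-1) = 0.482044 + 0.281759 + 1.147723 = 1.9115

1.9115 bits


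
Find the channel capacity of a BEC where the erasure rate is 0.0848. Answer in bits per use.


C = 1 - epsilon = 1 - 0.0848 = 0.9152

0.9152 bits


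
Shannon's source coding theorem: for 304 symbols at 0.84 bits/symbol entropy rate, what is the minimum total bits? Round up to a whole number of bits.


Minimum bits >= n * H = 304 * 0.84 = 255.36, rounded up to a whole number of bits = 256

256 bits


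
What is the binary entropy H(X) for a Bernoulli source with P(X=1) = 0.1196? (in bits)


H = -p*log2(p) - (1-p)*log2(1-p). -0.1196*log2(0.1196) = 0.366420; -0.8804*log2(0.8804) = 0.161790. H = 0.366420 + 0.161790 = 0.5282

0.5282 bits


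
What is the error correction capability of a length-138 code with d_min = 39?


Correction capability = floor((d-1)/2) = floor((39-1)/2) = 19

19 errors


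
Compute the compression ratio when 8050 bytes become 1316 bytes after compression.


Ratio = original / compressed = 8050 / 1316 = 6.117

6.117


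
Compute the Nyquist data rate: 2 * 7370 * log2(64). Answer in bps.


Rate = 2 * B * log2(M) = 2 * 7370 * 6.0 = 88440.0

88440.0 bps


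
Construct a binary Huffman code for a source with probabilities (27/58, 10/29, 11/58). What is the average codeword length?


Huffman construction (repeatedly merge the two least-probable nodes; each merge adds 1 bit to every symbol beneath it): 11/58 + 10/29 = 31/58; 27/58 + 31/58 = 1. Resulting codeword lengths (in the order the probabilities were given): (1, 2, 2). L_avg = sum(p_i * l_i) = 27/58*1 + 10/29*2 + 11/58*2 = 89/58 = 1.5345

1.5345 bits


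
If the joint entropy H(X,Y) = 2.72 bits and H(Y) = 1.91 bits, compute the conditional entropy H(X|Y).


H(X|Y) = H(X,Y) - H(Y) = 2.72 - 1.91 = 0.81

0.81 bits


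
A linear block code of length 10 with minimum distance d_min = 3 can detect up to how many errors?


Detection capability = d_min - 1 = 3 - 1 = 2

2 errors


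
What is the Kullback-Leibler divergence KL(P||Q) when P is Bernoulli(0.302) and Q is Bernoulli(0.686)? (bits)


KL = p*log2(p/q) + (1-p)*log2((1-p)/(1-q)) = 0.302*log2(0.302/0.686) + 0.698*log2(0.698/0.314) = 0.447

0.447 bits


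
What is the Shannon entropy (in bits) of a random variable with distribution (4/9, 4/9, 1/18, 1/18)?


H = -sum(p_i * log2(p_i)). Terms: -(4/9)*log2(4/9) = 0.519967; -(4/9)*log2(4/9) = 0.519967; -(1/18)*log2(1/18) = 0.231663; -(1/18)*log2(1/18) = 0.231663. H = 0.519967 + 0.519967 + 0.231663 + 0.231663 = 1.5033

1.5033 bits


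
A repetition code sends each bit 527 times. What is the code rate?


Rate = k/n = 1/527

1/527


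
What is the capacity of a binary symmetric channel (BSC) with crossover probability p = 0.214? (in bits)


H(p) = -p*log2(p) - (1-p)*log2(1-p) = -0.214*log2(0.214) - 0.786*log2(0.786) = 0.476004 + 0.273055 = 0.7491. C = 1 - H(p) = 1 - 0.7491 = 0.2509

0.2509 bits


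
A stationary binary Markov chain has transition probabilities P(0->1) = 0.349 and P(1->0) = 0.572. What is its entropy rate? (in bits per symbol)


Stationary distribution: pi_0 = p10/(p01+p10) = 0.6211, pi_1 = 0.3789. Entropy rate H' = pi_0*H(p01) + pi_1*H(p10) = 0.6211*0.9332 + 0.3789*0.985 = 0.9528

0.9528 bits/symbol


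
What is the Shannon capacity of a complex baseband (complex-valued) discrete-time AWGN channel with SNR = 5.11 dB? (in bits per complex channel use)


SNR_linear = 10^(5.11/10) = 3.2434; C = log2(1 + SNR_linear) = log2(1 + 3.2434) = 2.0852

2.0852 bits/channel use


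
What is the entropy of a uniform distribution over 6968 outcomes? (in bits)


H = log2(n) = log2(6968) = 12.7665

12.7665 bits


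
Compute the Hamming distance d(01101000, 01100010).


Count differing positions: . . . . ^ . ^ . = 2 differences

2


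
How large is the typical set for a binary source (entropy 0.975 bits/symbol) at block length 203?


log2|A_typical| = nH = 203 * 0.975 = 197.925, so |A_typical| ~ 2^197.925 = 3.814e+59

3.814e+59


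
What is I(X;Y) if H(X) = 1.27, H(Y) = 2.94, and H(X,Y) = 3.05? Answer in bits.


I(X;Y) = H(X) + H(Y) - H(X,Y) = 1.27 + 2.94 - 3.05 = 1.16

1.16 bits


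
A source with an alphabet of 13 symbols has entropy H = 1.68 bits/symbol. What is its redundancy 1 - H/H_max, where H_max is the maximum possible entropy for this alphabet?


H_max = log2(K) = log2(13) = 3.7004 bits/symbol. Redundancy = 1 - H/H_max = 1 - 1.68/3.7004 = 1 - 0.454 = 0.546

0.546


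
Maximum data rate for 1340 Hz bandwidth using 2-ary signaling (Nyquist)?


Rate = 2 * B * log2(M) = 2 * 1340 * 1.0 = 2680.0

2680.0 bps


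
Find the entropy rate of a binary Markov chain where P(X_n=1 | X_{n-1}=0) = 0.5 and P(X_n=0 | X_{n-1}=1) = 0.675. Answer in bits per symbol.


Stationary distribution: pi_0 = p10/(p01+p10) = 0.5745, pi_1 = 0.4255. Entropy rate H' = pi_0*H(p01) + pi_1*H(p10) = 0.5745*1.0 + 0.4255*0.9097 = 0.9616

0.9616 bits/symbol


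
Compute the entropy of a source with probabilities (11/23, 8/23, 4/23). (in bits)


H = -sum(p_i * log2(p_i)). Terms: -(11/23)*log2(11/23) = 0.508932; -(8/23)*log2(8/23) = 0.529935; -(4/23)*log2(4/23) = 0.438880. H = 0.508932 + 0.529935 + 0.438880 = 1.4777

1.4777 bits


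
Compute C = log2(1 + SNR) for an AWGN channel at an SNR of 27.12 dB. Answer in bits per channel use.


SNR_linear = 10^(27.12/10) = 515.2286; C = log2(1 + SNR_linear) = log2(1 + 515.2286) = 9.0119

9.0119 bits/channel use


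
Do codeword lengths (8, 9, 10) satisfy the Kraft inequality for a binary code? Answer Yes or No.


Kraft sum = sum(2^(-l_i)) = 0.0068, need <= 1. Result: satisfied (a binary prefix-free code with these lengths exists)

Yes


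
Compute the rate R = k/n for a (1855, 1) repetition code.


Rate = k/n = 1/1855

1/1855


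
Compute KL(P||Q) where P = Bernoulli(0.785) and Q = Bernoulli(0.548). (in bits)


KL = p*log2(p/q) + (1-p)*log2((1-p)/(1-q)) = 0.785*log2(0.785/0.548) + 0.215*log2(0.215/0.452) = 0.1766

0.1766 bits


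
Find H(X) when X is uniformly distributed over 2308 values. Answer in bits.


H = log2(n) = log2(2308) = 11.1724

11.1724 bits


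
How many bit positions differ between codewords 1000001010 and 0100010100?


Count differing positions: ^ ^ . . . ^ ^ ^ ^ . = 6 differences

6


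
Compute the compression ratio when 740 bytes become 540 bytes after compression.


Ratio = original / compressed = 740 / 540 = 1.3704

1.3704


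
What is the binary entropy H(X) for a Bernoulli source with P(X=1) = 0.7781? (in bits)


H = -p*log2(p) - (1-p)*log2(1-p). -0.7781*log2(0.7781) = 0.281651; -0.2219*log2(0.2219) = 0.481971. H = 0.281651 + 0.481971 = 0.7636

0.7636 bits


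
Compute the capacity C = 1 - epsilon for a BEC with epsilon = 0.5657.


C = 1 - epsilon = 1 - 0.5657 = 0.4343

0.4343 bits


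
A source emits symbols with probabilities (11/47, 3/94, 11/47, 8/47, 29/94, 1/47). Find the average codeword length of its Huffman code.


Huffman construction (repeatedly merge the two least-probable nodes; each merge adds 1 bit to every symbol beneath it): 1/47 + 3/94 = 5/94; 5/94 + 8/47 = 21/94; 21/94 + 11/47 = 43/94; 11/47 + 29/94 = 51/94; 43/94 + 51/94 = 1. Resulting codeword lengths (in the order the probabilities were given): (2, 4, 2, 3, 2, 4). L_avg = sum(p_i * l_i) = 11/47*2 + 3/94*4 + 11/47*2 + 8/47*3 + 29/94*2 + 1/47*4 = 107/47 = 2.2766

2.2766 bits


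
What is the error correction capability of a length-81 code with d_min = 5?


Correction capability = floor((d-1)/2) = floor((5-1)/2) = 2

2 errors


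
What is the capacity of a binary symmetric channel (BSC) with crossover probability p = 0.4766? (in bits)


H(p) = -p*log2(p) - (1-p)*log2(1-p) = -0.4766*log2(0.4766) - 0.5234*log2(0.5234) = 0.509556 + 0.488863 = 0.9984. C = 1 - H(p) = 1 - 0.9984 = 0.0016

0.0016 bits


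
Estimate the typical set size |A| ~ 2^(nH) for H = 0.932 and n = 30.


log2|A_typical| = nH = 30 * 0.932 = 27.96, so |A_typical| ~ 2^27.96 = 2.611e+08

2.611e+08


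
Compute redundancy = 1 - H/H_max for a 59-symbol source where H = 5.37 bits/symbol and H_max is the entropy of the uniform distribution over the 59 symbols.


H_max = log2(K) = log2(59) = 5.8826 bits/symbol. Redundancy = 1 - H/H_max = 1 - 5.37/5.8826 = 1 - 0.9129 = 0.0871

0.0871


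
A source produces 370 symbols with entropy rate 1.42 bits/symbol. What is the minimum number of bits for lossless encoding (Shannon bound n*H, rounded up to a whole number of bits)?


Minimum bits >= n * H = 370 * 1.42 = 525.4, rounded up to a whole number of bits = 526

526 bits


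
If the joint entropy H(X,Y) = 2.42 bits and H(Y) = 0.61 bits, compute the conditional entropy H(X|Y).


H(X|Y) = H(X,Y) - H(Y) = 2.42 - 0.61 = 1.81

1.81 bits


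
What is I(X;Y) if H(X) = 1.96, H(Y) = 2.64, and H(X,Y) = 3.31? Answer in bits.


I(X;Y) = H(X) + H(Y) - H(X,Y) = 1.96 + 2.64 - 3.31 = 1.29

1.29 bits


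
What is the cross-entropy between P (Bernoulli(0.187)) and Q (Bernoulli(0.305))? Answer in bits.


H(P,Q) = -p*log2(q) - (1-p)*log2(1-q). -0.187*log2(0.305) = 0.320353; -0.813*log2(0.695) = 0.426756. H(P,Q) = 0.320353 + 0.426756 = 0.7471

0.7471 bits


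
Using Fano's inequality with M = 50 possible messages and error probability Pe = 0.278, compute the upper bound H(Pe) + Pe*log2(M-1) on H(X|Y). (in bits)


H(Pe) = -Pe*log2(Pe) - (1-Pe)*log2(1-Pe) = -0.278*log2(0.278) - 0.722*log2(0.722) = 0.513422 + 0.339289 = 0.8527. Pe*log2(M-1) = 0.278*log2(49) = 1.560889. Bound = H(Pe) + Pe*log2(M-1) = 0.513422 + 0.339289 + 1.560889 = 2.4136

2.4136 bits


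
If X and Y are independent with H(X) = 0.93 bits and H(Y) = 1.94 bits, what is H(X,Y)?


For independent variables, H(X,Y) = H(X) + H(Y) = 0.93 + 1.94 = 2.87

2.87 bits


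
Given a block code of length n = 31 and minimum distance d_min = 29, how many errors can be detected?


Detection capability = d_min - 1 = 29 - 1 = 28

28 errors


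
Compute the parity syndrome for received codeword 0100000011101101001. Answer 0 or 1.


Syndrome = XOR of all bits = 0 XOR 1 XOR 0 XOR 0 XOR 0 XOR 0 XOR 0 XOR 0 XOR 1 XOR 1 XOR 1 XOR 0 XOR 1 XOR 1 XOR 0 XOR 1 XOR 0 XOR 0 XOR 1 = 0

0


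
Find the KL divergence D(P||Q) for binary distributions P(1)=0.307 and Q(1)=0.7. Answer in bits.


KL = p*log2(p/q) + (1-p)*log2((1-p)/(1-q)) = 0.307*log2(0.307/0.7) + 0.693*log2(0.693/0.3) = 0.472

0.472 bits


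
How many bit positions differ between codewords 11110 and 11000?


Count differing positions: . . ^ ^ . = 2 differences

2


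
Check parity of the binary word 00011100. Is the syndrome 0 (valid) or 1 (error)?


Syndrome = XOR of all bits = 0 XOR 0 XOR 0 XOR 1 XOR 1 XOR 1 XOR 0 XOR 0 = 1

1


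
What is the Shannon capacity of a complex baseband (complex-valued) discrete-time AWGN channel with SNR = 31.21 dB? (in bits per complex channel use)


SNR_linear = 10^(31.21/10) = 1321.2956; C = log2(1 + SNR_linear) = log2(1 + 1321.2956) = 10.3688

10.3688 bits/channel use


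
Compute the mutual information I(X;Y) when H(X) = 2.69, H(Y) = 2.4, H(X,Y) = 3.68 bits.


I(X;Y) = H(X) + H(Y) - H(X,Y) = 2.69 + 2.4 - 3.68 = 1.41

1.41 bits


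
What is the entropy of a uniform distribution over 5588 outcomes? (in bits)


H = log2(n) = log2(5588) = 12.4481

12.4481 bits


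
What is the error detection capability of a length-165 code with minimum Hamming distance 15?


Detection capability = d_min - 1 = 15 - 1 = 14

14 errors


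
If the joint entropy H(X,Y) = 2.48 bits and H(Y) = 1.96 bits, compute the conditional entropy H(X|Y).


H(X|Y) = H(X,Y) - H(Y) = 2.48 - 1.96 = 0.52

0.52 bits


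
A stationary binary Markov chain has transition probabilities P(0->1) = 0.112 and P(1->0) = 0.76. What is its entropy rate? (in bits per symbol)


Stationary distribution: pi_0 = p10/(p01+p10) = 0.8716, pi_1 = 0.1284. Entropy rate H' = pi_0*H(p01) + pi_1*H(p10) = 0.8716*0.5059 + 0.1284*0.795 = 0.5431

0.5431 bits/symbol


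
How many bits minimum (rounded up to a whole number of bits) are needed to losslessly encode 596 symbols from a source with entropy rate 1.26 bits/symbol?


Minimum bits >= n * H = 596 * 1.26 = 750.96, rounded up to a whole number of bits = 751

751 bits


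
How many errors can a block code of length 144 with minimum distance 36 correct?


Correction capability = floor((d-1)/2) = floor((36-1)/2) = 17

17 errors


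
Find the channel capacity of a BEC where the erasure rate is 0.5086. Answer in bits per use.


C = 1 - epsilon = 1 - 0.5086 = 0.4914

0.4914 bits


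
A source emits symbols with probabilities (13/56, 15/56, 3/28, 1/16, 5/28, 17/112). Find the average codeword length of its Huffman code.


Huffman construction (repeatedly merge the two least-probable nodes; each merge adds 1 bit to every symbol beneath it): 1/16 + 3/28 = 19/112; 17/112 + 19/112 = 9/28; 5/28 + 13/56 = 23/56; 15/56 + 9/28 = 33/56; 23/56 + 33/56 = 1. Resulting codeword lengths (in the order the probabilities were given): (2, 2, 4, 4, 2, 3). L_avg = sum(p_i * l_i) = 13/56*2 + 15/56*2 + 3/28*4 + 1/16*4 + 5/28*2 + 17/112*3 = 279/112 = 2.4911

2.4911 bits


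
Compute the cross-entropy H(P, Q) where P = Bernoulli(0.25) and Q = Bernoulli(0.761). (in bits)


H(P,Q) = -p*log2(q) - (1-p)*log2(1-q). -0.25*log2(0.761) = 0.098508; -0.75*log2(0.239) = 1.548688. H(P,Q) = 0.098508 + 1.548688 = 1.6472

1.6472 bits


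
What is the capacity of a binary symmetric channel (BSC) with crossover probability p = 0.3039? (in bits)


H(p) = -p*log2(p) - (1-p)*log2(1-p) = -0.3039*log2(0.3039) - 0.6961*log2(0.6961) = 0.522201 + 0.363805 = 0.886. C = 1 - H(p) = 1 - 0.886 = 0.114

0.114 bits


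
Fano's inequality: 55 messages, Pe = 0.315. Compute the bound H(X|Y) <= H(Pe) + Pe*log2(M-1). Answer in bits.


H(Pe) = -Pe*log2(Pe) - (1-Pe)*log2(1-Pe) = -0.315*log2(0.315) - 0.685*log2(0.685) = 0.524972 + 0.373890 = 0.8989. Pe*log2(M-1) = 0.315*log2(54) = 1.812790. Bound = H(Pe) + Pe*log2(M-1) = 0.524972 + 0.373890 + 1.812790 = 2.7117

2.7117 bits


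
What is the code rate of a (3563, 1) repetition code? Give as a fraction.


Rate = k/n = 1/3563

1/3563


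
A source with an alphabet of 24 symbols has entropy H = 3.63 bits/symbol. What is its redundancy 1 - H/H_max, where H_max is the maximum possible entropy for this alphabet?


H_max = log2(K) = log2(24) = 4.585 bits/symbol. Redundancy = 1 - H/H_max = 1 - 3.63/4.585 = 1 - 0.7917 = 0.2083

0.2083


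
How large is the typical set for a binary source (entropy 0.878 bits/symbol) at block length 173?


log2|A_typical| = nH = 173 * 0.878 = 151.894, so |A_typical| ~ 2^151.894 = 5.305e+45

5.305e+45


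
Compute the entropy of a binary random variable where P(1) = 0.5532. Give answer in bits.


H = -p*log2(p) - (1-p)*log2(1-p). -0.5532*log2(0.5532) = 0.472503; -0.4468*log2(0.4468) = 0.519315. H = 0.472503 + 0.519315 = 0.9918

0.9918 bits


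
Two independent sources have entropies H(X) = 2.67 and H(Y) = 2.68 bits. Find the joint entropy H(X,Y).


For independent variables, H(X,Y) = H(X) + H(Y) = 2.67 + 2.68 = 5.35

5.35 bits


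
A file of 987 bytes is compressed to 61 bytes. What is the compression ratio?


Ratio = original / compressed = 987 / 61 = 16.1803

16.1803


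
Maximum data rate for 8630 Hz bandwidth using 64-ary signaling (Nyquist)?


Rate = 2 * B * log2(M) = 2 * 8630 * 6.0 = 103560.0

103560.0 bps


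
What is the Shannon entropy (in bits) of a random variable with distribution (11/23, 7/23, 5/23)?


H = -sum(p_i * log2(p_i)). Terms: -(11/23)*log2(11/23) = 0.508932; -(7/23)*log2(7/23) = 0.522324; -(5/23)*log2(5/23) = 0.478616. H = 0.508932 + 0.522324 + 0.478616 = 1.5099

1.5099 bits


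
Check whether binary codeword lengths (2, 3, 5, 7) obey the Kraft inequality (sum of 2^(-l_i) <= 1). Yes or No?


Kraft sum = sum(2^(-l_i)) = 0.4141, need <= 1. Result: satisfied (a binary prefix-free code with these lengths exists)

Yes


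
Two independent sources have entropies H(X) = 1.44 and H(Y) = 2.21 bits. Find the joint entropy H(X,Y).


For independent variables, H(X,Y) = H(X) + H(Y) = 1.44 + 2.21 = 3.65

3.65 bits


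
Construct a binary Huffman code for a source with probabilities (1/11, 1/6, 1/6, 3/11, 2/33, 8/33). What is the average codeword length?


Huffman construction (repeatedly merge the two least-probable nodes; each merge adds 1 bit to every symbol beneath it): 2/33 + 1/11 = 5/33; 5/33 + 1/6 = 7/22; 1/6 + 8/33 = 9/22; 3/11 + 7/22 = 13/22; 9/22 + 13/22 = 1. Resulting codeword lengths (in the order the probabilities were given): (4, 3, 2, 2, 4, 2). L_avg = sum(p_i * l_i) = 1/11*4 + 1/6*3 + 1/6*2 + 3/11*2 + 2/33*4 + 8/33*2 = 163/66 = 2.4697

2.4697 bits


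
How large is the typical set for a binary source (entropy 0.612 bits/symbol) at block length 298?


log2|A_typical| = nH = 298 * 0.612 = 182.376, so |A_typical| ~ 2^182.376 = 7.955e+54

7.955e+54


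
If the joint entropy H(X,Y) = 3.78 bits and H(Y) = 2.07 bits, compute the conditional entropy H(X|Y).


H(X|Y) = H(X,Y) - H(Y) = 3.78 - 2.07 = 1.71

1.71 bits


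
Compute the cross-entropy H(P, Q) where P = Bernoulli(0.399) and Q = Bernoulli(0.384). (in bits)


H(P,Q) = -p*log2(q) - (1-p)*log2(1-q). -0.399*log2(0.384) = 0.550948; -0.601*log2(0.616) = 0.420098. H(P,Q) = 0.550948 + 0.420098 = 0.971

0.971 bits


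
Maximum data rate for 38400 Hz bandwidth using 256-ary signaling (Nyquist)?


Rate = 2 * B * log2(M) = 2 * 38400 * 8.0 = 614400.0

614400.0 bps


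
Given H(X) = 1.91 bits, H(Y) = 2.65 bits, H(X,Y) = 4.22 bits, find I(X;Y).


I(X;Y) = H(X) + H(Y) - H(X,Y) = 1.91 + 2.65 - 4.22 = 0.34

0.34 bits


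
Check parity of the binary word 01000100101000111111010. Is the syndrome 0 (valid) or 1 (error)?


Syndrome = XOR of all bits = 0 XOR 1 XOR 0 XOR 0 XOR 0 XOR 1 XOR 0 XOR 0 XOR 1 XOR 0 XOR 1 XOR 0 XOR 0 XOR 0 XOR 1 XOR 1 XOR 1 XOR 1 XOR 1 XOR 1 XOR 0 XOR 1 XOR 0 = 1

1


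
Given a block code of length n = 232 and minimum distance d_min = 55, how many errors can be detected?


Detection capability = d_min - 1 = 55 - 1 = 54

54 errors


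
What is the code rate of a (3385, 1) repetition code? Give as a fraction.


Rate = k/n = 1/3385

1/3385


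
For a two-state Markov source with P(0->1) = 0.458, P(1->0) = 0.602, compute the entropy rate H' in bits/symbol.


Stationary distribution: pi_0 = p10/(p01+p10) = 0.5679, pi_1 = 0.4321. Entropy rate H' = pi_0*H(p01) + pi_1*H(p10) = 0.5679*0.9949 + 0.4321*0.9698 = 0.984

0.984 bits/symbol


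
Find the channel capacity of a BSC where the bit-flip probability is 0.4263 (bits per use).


H(p) = -p*log2(p) - (1-p)*log2(1-p) = -0.4263*log2(0.4263) - 0.5737*log2(0.5737) = 0.524374 + 0.459896 = 0.9843. C = 1 - H(p) = 1 - 0.9843 = 0.0157

0.0157 bits


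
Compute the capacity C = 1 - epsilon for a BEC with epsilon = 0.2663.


C = 1 - epsilon = 1 - 0.2663 = 0.7337

0.7337 bits


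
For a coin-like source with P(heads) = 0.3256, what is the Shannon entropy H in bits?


H = -p*log2(p) - (1-p)*log2(1-p). -0.3256*log2(0.3256) = 0.527090; -0.6744*log2(0.6744) = 0.383277. H = 0.527090 + 0.383277 = 0.9104

0.9104 bits


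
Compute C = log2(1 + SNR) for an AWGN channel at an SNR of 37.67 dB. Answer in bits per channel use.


SNR_linear = 10^(37.67/10) = 5847.9008; C = log2(1 + SNR_linear) = log2(1 + 5847.9008) = 12.5139

12.5139 bits/channel use


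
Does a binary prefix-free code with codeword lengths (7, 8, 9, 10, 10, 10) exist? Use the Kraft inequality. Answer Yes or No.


Kraft sum = sum(2^(-l_i)) = 0.0166, need <= 1. Result: satisfied (a binary prefix-free code with these lengths exists)

Yes


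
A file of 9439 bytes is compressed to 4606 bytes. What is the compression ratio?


Ratio = original / compressed = 9439 / 4606 = 2.0493

2.0493


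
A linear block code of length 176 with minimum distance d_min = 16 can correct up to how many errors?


Correction capability = floor((d-1)/2) = floor((16-1)/2) = 7

7 errors


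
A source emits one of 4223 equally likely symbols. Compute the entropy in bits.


H = log2(n) = log2(4223) = 12.0441

12.0441 bits


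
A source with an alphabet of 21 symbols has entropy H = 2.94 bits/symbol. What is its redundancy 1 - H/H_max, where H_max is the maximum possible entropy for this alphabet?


H_max = log2(K) = log2(21) = 4.3923 bits/symbol. Redundancy = 1 - H/H_max = 1 - 2.94/4.3923 = 1 - 0.6694 = 0.3306

0.3306


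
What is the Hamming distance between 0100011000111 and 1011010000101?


Count differing positions: ^ ^ ^ ^ . . ^ . . . . ^ . = 6 differences

6


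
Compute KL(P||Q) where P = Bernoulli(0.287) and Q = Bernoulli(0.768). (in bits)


KL = p*log2(p/q) + (1-p)*log2((1-p)/(1-q)) = 0.287*log2(0.287/0.768) + 0.713*log2(0.713/0.232) = 0.7473

0.7473 bits


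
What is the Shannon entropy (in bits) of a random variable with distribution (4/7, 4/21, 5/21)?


H = -sum(p_i * log2(p_i)). Terms: -(4/7)*log2(4/7) = 0.461346; -(4/21)*log2(4/21) = 0.455680; -(5/21)*log2(5/21) = 0.492950. H = 0.461346 + 0.455680 + 0.492950 = 1.41

1.41 bits


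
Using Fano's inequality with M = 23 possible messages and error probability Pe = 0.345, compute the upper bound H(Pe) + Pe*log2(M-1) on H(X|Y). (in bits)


H(Pe) = -Pe*log2(Pe) - (1-Pe)*log2(1-Pe) = -0.345*log2(0.345) - 0.655*log2(0.655) = 0.529689 + 0.399834 = 0.9295. Pe*log2(M-1) = 0.345*log2(22) = 1.538504. Bound = H(Pe) + Pe*log2(M-1) = 0.529689 + 0.399834 + 1.538504 = 2.468

2.468 bits


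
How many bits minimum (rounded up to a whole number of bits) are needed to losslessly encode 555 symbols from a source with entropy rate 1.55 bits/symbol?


Minimum bits >= n * H = 555 * 1.55 = 860.25, rounded up to a whole number of bits = 861

861 bits


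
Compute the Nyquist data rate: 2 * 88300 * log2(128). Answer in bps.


Rate = 2 * B * log2(M) = 2 * 88300 * 7.0 = 1236200.0

1236200.0 bps


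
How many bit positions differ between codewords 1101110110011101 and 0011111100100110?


Count differing positions: ^ ^ ^ . . . ^ . ^ . ^ ^ ^ . ^ ^ = 10 differences

10


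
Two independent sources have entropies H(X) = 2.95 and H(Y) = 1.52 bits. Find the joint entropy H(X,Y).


For independent variables, H(X,Y) = H(X) + H(Y) = 2.95 + 1.52 = 4.47

4.47 bits


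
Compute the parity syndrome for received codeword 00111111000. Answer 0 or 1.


Syndrome = XOR of all bits = 0 XOR 0 XOR 1 XOR 1 XOR 1 XOR 1 XOR 1 XOR 1 XOR 0 XOR 0 XOR 0 = 0

0


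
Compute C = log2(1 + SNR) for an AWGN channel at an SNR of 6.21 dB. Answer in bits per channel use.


SNR_linear = 10^(6.21/10) = 4.1783; C = log2(1 + SNR_linear) = log2(1 + 4.1783) = 2.3725

2.3725 bits/channel use


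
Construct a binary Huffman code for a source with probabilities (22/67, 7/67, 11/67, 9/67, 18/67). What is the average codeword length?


Huffman construction (repeatedly merge the two least-probable nodes; each merge adds 1 bit to every symbol beneath it): 7/67 + 9/67 = 16/67; 11/67 + 16/67 = 27/67; 18/67 + 22/67 = 40/67; 27/67 + 40/67 = 1. Resulting codeword lengths (in the order the probabilities were given): (2, 3, 2, 3, 2). L_avg = sum(p_i * l_i) = 22/67*2 + 7/67*3 + 11/67*2 + 9/67*3 + 18/67*2 = 150/67 = 2.2388

2.2388 bits


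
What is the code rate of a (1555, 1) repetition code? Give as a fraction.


Rate = k/n = 1/1555

1/1555


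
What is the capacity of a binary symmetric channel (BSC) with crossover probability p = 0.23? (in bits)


H(p) = -p*log2(p) - (1-p)*log2(1-p) = -0.23*log2(0.23) - 0.77*log2(0.77) = 0.487668 + 0.290344 = 0.778. C = 1 - H(p) = 1 - 0.778 = 0.222

0.222 bits


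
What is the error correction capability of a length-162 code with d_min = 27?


Correction capability = floor((d-1)/2) = floor((27-1)/2) = 13

13 errors


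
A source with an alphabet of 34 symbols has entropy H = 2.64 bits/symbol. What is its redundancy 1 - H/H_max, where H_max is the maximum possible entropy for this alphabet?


H_max = log2(K) = log2(34) = 5.0875 bits/symbol. Redundancy = 1 - H/H_max = 1 - 2.64/5.0875 = 1 - 0.5189 = 0.4811

0.4811


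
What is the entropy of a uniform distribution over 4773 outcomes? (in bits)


H = log2(n) = log2(4773) = 12.2207

12.2207 bits


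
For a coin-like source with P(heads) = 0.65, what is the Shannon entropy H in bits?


H = -p*log2(p) - (1-p)*log2(1-p). -0.65*log2(0.65) = 0.403967; -0.35*log2(0.35) = 0.530101. H = 0.403967 + 0.530101 = 0.9341

0.9341 bits


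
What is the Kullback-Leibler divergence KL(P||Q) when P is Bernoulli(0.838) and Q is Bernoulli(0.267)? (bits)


KL = p*log2(p/q) + (1-p)*log2((1-p)/(1-q)) = 0.838*log2(0.838/0.267) + 0.162*log2(0.162/0.733) = 1.03

1.03 bits


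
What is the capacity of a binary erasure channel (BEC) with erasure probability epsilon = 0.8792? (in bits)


C = 1 - epsilon = 1 - 0.8792 = 0.1208

0.1208 bits


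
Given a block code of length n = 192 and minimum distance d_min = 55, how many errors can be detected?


Detection capability = d_min - 1 = 55 - 1 = 54

54 errors


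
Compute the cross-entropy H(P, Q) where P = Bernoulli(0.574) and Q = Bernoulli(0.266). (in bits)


H(P,Q) = -p*log2(q) - (1-p)*log2(1-q). -0.574*log2(0.266) = 1.096628; -0.426*log2(0.734) = 0.190059. H(P,Q) = 1.096628 + 0.190059 = 1.2867

1.2867 bits


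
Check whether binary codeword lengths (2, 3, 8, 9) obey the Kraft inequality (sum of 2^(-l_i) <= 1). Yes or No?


Kraft sum = sum(2^(-l_i)) = 0.3809, need <= 1. Result: satisfied (a binary prefix-free code with these lengths exists)

Yes


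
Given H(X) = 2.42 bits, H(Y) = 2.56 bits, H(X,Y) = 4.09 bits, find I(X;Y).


I(X;Y) = H(X) + H(Y) - H(X,Y) = 2.42 + 2.56 - 4.09 = 0.89

0.89 bits


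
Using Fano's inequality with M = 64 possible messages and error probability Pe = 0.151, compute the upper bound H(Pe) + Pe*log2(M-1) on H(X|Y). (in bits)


H(Pe) = -Pe*log2(Pe) - (1-Pe)*log2(1-Pe) = -0.151*log2(0.151) - 0.849*log2(0.849) = 0.411834 + 0.200503 = 0.6123. Pe*log2(M-1) = 0.151*log2(63) = 0.902569. Bound = H(Pe) + Pe*log2(M-1) = 0.411834 + 0.200503 + 0.902569 = 1.5149

1.5149 bits


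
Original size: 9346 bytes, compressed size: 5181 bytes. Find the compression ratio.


Ratio = original / compressed = 9346 / 5181 = 1.8039

1.8039


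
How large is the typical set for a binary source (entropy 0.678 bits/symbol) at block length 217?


log2|A_typical| = nH = 217 * 0.678 = 147.126, so |A_typical| ~ 2^147.126 = 1.947e+44

1.947e+44


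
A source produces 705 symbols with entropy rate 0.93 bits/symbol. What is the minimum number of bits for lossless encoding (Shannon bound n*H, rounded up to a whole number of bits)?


Minimum bits >= n * H = 705 * 0.93 = 655.65, rounded up to a whole number of bits = 656

656 bits


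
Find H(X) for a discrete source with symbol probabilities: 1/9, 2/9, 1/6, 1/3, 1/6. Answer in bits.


H = -sum(p_i * log2(p_i)). Terms: -(1/9)*log2(1/9) = 0.352214; -(2/9)*log2(2/9) = 0.482206; -(1/6)*log2(1/6) = 0.430827; -(1/3)*log2(1/3) = 0.528321; -(1/6)*log2(1/6) = 0.430827. H = 0.352214 + 0.482206 + 0.430827 + 0.528321 + 0.430827 = 2.2244

2.2244 bits


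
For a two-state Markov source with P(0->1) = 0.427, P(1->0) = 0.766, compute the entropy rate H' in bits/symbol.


Stationary distribution: pi_0 = p10/(p01+p10) = 0.6421, pi_1 = 0.3579. Entropy rate H' = pi_0*H(p01) + pi_1*H(p10) = 0.6421*0.9846 + 0.3579*0.7849 = 0.9131

0.9131 bits/symbol


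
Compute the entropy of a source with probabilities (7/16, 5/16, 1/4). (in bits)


H = -sum(p_i * log2(p_i)). Terms: -(7/16)*log2(7/16) = 0.521782; -(5/16)*log2(5/16) = 0.524397; -(1/4)*log2(1/4) = 0.500000. H = 0.521782 + 0.524397 + 0.500000 = 1.5462

1.5462 bits


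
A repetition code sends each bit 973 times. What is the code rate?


Rate = k/n = 1/973

1/973


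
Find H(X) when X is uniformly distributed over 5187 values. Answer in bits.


H = log2(n) = log2(5187) = 12.3407

12.3407 bits


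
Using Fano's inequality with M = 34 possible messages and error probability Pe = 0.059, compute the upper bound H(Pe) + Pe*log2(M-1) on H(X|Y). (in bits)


H(Pe) = -Pe*log2(Pe) - (1-Pe)*log2(1-Pe) = -0.059*log2(0.059) - 0.941*log2(0.941) = 0.240905 + 0.082557 = 0.3235. Pe*log2(M-1) = 0.059*log2(33) = 0.297619. Bound = H(Pe) + Pe*log2(M-1) = 0.240905 + 0.082557 + 0.297619 = 0.6211

0.6211 bits


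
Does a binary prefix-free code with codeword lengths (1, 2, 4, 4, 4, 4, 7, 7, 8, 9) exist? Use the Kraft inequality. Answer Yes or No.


Kraft sum = sum(2^(-l_i)) = 1.0215, need <= 1. Result: violated (a binary prefix-free code with these lengths cannot exist)

No


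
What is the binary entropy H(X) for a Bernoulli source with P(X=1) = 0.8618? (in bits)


H = -p*log2(p) - (1-p)*log2(1-p). -0.8618*log2(0.8618) = 0.184921; -0.1382*log2(0.1382) = 0.394585. H = 0.184921 + 0.394585 = 0.5795

0.5795 bits


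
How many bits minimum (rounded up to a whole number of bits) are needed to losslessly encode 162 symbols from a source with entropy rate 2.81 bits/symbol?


Minimum bits >= n * H = 162 * 2.81 = 455.22, rounded up to a whole number of bits = 456

456 bits


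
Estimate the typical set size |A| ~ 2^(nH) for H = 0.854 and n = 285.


log2|A_typical| = nH = 285 * 0.854 = 243.39, so |A_typical| ~ 2^243.39 = 1.852e+73

1.852e+73


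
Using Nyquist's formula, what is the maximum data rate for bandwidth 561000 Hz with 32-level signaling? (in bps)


Rate = 2 * B * log2(M) = 2 * 561000 * 5.0 = 5610000.0

5610000.0 bps


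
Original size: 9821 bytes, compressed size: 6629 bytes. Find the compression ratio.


Ratio = original / compressed = 9821 / 6629 = 1.4815

1.4815


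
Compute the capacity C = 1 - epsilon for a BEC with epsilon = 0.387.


C = 1 - epsilon = 1 - 0.387 = 0.613

0.613 bits


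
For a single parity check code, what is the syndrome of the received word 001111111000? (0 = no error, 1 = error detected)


Syndrome = XOR of all bits = 0 XOR 0 XOR 1 XOR 1 XOR 1 XOR 1 XOR 1 XOR 1 XOR 1 XOR 0 XOR 0 XOR 0 = 1

1
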